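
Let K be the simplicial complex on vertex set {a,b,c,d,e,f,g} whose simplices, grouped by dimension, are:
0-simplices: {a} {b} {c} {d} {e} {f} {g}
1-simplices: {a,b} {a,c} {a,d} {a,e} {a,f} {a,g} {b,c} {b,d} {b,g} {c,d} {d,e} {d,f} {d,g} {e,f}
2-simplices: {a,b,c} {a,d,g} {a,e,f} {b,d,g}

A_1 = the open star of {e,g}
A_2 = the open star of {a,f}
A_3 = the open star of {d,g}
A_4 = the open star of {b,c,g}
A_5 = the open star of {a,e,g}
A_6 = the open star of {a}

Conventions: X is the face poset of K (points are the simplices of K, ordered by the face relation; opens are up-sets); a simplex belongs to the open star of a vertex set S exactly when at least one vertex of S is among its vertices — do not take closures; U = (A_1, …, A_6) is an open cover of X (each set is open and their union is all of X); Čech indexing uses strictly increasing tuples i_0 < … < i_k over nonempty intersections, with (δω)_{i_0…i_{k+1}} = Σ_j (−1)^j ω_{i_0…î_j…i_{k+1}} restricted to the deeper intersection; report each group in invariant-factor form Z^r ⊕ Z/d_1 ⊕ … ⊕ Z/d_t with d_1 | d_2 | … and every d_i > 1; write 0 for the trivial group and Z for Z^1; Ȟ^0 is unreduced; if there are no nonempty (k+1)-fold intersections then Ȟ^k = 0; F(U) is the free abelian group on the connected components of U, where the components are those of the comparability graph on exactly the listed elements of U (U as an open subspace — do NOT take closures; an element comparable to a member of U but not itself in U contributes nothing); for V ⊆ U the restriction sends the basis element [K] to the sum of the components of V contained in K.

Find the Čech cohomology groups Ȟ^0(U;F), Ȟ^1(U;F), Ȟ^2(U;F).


Ȟ^0 ≅ Z, Ȟ^1 ≅ Z^4 and Ȟ^2 ≅ 0

intersection data:
  A1={{e},{g},{a,e},{a,g},{b,g},{d,e},{d,g},{e,f},{a,d,g},{a,e,f},{b,d,g}} A2={{a},{f},{a,b},{a,c},{a,d},{a,e},{a,f},{a,g},{d,f},{e,f},{a,b,c},{a,d,g},{a,e,f}} A3={{d},{g},{a,d},{a,g},{b,d},{b,g},{c,d},{d,e},{d,f},{d,g},{a,d,g},{b,d,g}} A4={{b},{c},{g},{a,b},{a,c},{a,g},{b,c},{b,d},{b,g},{c,d},{d,g},{a,b,c},{a,d,g},{b,d,g}} A5={{a},{e},{g},{a,b},{a,c},{a,d},{a,e},{a,f},{a,g},{b,g},{d,e},{d,g},{e,f},{a,b,c},{a,d,g},{a,e,f},{b,d,g}} A6={{a},{a,b},{a,c},{a,d},{a,e},{a,f},{a,g},{a,b,c},{a,d,g},{a,e,f}}
  A12={{a,e},{a,g},{e,f},{a,d,g},{a,e,f}} A13={{g},{a,g},{b,g},{d,e},{d,g},{a,d,g},{b,d,g}} A14={{g},{a,g},{b,g},{d,g},{a,d,g},{b,d,g}} A15={{e},{g},{a,e},{a,g},{b,g},{d,e},{d,g},{e,f},{a,d,g},{a,e,f},{b,d,g}} A16={{a,e},{a,g},{a,d,g},{a,e,f}} A23={{a,d},{a,g},{d,f},{a,d,g}} A24={{a,b},{a,c},{a,g},{a,b,c},{a,d,g}} A25={{a},{a,b},{a,c},{a,d},{a,e},{a,f},{a,g},{e,f},{a,b,c},{a,d,g},{a,e,f}} A26={{a},{a,b},{a,c},{a,d},{a,e},{a,f},{a,g},{a,b,c},{a,d,g},{a,e,f}} A34={{g},{a,g},{b,d},{b,g},{c,d},{d,g},{a,d,g},{b,d,g}} A35={{g},{a,d},{a,g},{b,g},{d,e},{d,g},{a,d,g},{b,d,g}} A36={{a,d},{a,g},{a,d,g}} A45={{g},{a,b},{a,c},{a,g},{b,g},{d,g},{a,b,c},{a,d,g},{b,d,g}} A46={{a,b},{a,c},{a,g},{a,b,c},{a,d,g}} A56={{a},{a,b},{a,c},{a,d},{a,e},{a,f},{a,g},{a,b,c},{a,d,g},{a,e,f}}
  A123={{a,g},{a,d,g}} A124={{a,g},{a,d,g}} A125={{a,e},{a,g},{e,f},{a,d,g},{a,e,f}} A126={{a,e},{a,g},{a,d,g},{a,e,f}} A134={{g},{a,g},{b,g},{d,g},{a,d,g},{b,d,g}} A135={{g},{a,g},{b,g},{d,e},{d,g},{a,d,g},{b,d,g}} A136={{a,g},{a,d,g}} A145={{g},{a,g},{b,g},{d,g},{a,d,g},{b,d,g}} A146={{a,g},{a,d,g}} A156={{a,e},{a,g},{a,d,g},{a,e,f}} A234={{a,g},{a,d,g}} A235={{a,d},{a,g},{a,d,g}} A236={{a,d},{a,g},{a,d,g}} A245={{a,b},{a,c},{a,g},{a,b,c},{a,d,g}} A246={{a,b},{a,c},{a,g},{a,b,c},{a,d,g}} A256={{a},{a,b},{a,c},{a,d},{a,e},{a,f},{a,g},{a,b,c},{a,d,g},{a,e,f}} A345={{g},{a,g},{b,g},{d,g},{a,d,g},{b,d,g}} A346={{a,g},{a,d,g}} A356={{a,d},{a,g},{a,d,g}} A456={{a,b},{a,c},{a,g},{a,b,c},{a,d,g}}
  A1234={{a,g},{a,d,g}} A1235={{a,g},{a,d,g}} A1236={{a,g},{a,d,g}} A1245={{a,g},{a,d,g}} A1246={{a,g},{a,d,g}} A1256={{a,e},{a,g},{a,d,g},{a,e,f}} A1345={{g},{a,g},{b,g},{d,g},{a,d,g},{b,d,g}} A1346={{a,g},{a,d,g}} A1356={{a,g},{a,d,g}} A1456={{a,g},{a,d,g}} A2345={{a,g},{a,d,g}} A2346={{a,g},{a,d,g}} A2356={{a,d},{a,g},{a,d,g}} A2456={{a,b},{a,c},{a,g},{a,b,c},{a,d,g}} A3456={{a,g},{a,d,g}}
  A12345={{a,g},{a,d,g}} A12346={{a,g},{a,d,g}} A12356={{a,g},{a,d,g}} A12456={{a,g},{a,d,g}} A13456={{a,g},{a,d,g}} A23456={{a,g},{a,d,g}}
  A123456={{a,g},{a,d,g}}
components per intersection:
  A1: {{e},{a,e},{d,e},{e,f},{a,e,f}} {{g},{a,g},{b,g},{d,g},{a,d,g},{b,d,g}}
  A2: {{a},{f},{a,b},{a,c},{a,d},{a,e},{a,f},{a,g},{d,f},{e,f},{a,b,c},{a,d,g},{a,e,f}}
  A3: {{d},{g},{a,d},{a,g},{b,d},{b,g},{c,d},{d,e},{d,f},{d,g},{a,d,g},{b,d,g}}
  A4: {{b},{c},{g},{a,b},{a,c},{a,g},{b,c},{b,d},{b,g},{c,d},{d,g},{a,b,c},{a,d,g},{b,d,g}}
  A5: {{a},{e},{g},{a,b},{a,c},{a,d},{a,e},{a,f},{a,g},{b,g},{d,e},{d,g},{e,f},{a,b,c},{a,d,g},{a,e,f},{b,d,g}}
  A6: {{a},{a,b},{a,c},{a,d},{a,e},{a,f},{a,g},{a,b,c},{a,d,g},{a,e,f}}
  A12: {{a,e},{e,f},{a,e,f}} {{a,g},{a,d,g}}
  A13: {{g},{a,g},{b,g},{d,g},{a,d,g},{b,d,g}} {{d,e}}
  A14: {{g},{a,g},{b,g},{d,g},{a,d,g},{b,d,g}}
  A15: {{e},{a,e},{d,e},{e,f},{a,e,f}} {{g},{a,g},{b,g},{d,g},{a,d,g},{b,d,g}}
  A16: {{a,e},{a,e,f}} {{a,g},{a,d,g}}
  A23: {{a,d},{a,g},{a,d,g}} {{d,f}}
  A24: {{a,b},{a,c},{a,b,c}} {{a,g},{a,d,g}}
  A25: {{a},{a,b},{a,c},{a,d},{a,e},{a,f},{a,g},{e,f},{a,b,c},{a,d,g},{a,e,f}}
  A26: {{a},{a,b},{a,c},{a,d},{a,e},{a,f},{a,g},{a,b,c},{a,d,g},{a,e,f}}
  A34: {{g},{a,g},{b,d},{b,g},{d,g},{a,d,g},{b,d,g}} {{c,d}}
  A35: {{g},{a,d},{a,g},{b,g},{d,g},{a,d,g},{b,d,g}} {{d,e}}
  A36: {{a,d},{a,g},{a,d,g}}
  A45: {{g},{a,g},{b,g},{d,g},{a,d,g},{b,d,g}} {{a,b},{a,c},{a,b,c}}
  A46: {{a,b},{a,c},{a,b,c}} {{a,g},{a,d,g}}
  A56: {{a},{a,b},{a,c},{a,d},{a,e},{a,f},{a,g},{a,b,c},{a,d,g},{a,e,f}}
  A123: {{a,g},{a,d,g}}
  A124: {{a,g},{a,d,g}}
  A125: {{a,e},{e,f},{a,e,f}} {{a,g},{a,d,g}}
  A126: {{a,e},{a,e,f}} {{a,g},{a,d,g}}
  A134: {{g},{a,g},{b,g},{d,g},{a,d,g},{b,d,g}}
  A135: {{g},{a,g},{b,g},{d,g},{a,d,g},{b,d,g}} {{d,e}}
  A136: {{a,g},{a,d,g}}
  A145: {{g},{a,g},{b,g},{d,g},{a,d,g},{b,d,g}}
  A146: {{a,g},{a,d,g}}
  A156: {{a,e},{a,e,f}} {{a,g},{a,d,g}}
  A234: {{a,g},{a,d,g}}
  A235: {{a,d},{a,g},{a,d,g}}
  A236: {{a,d},{a,g},{a,d,g}}
  A245: {{a,b},{a,c},{a,b,c}} {{a,g},{a,d,g}}
  A246: {{a,b},{a,c},{a,b,c}} {{a,g},{a,d,g}}
  A256: {{a},{a,b},{a,c},{a,d},{a,e},{a,f},{a,g},{a,b,c},{a,d,g},{a,e,f}}
  A345: {{g},{a,g},{b,g},{d,g},{a,d,g},{b,d,g}}
  A346: {{a,g},{a,d,g}}
  A356: {{a,d},{a,g},{a,d,g}}
  A456: {{a,b},{a,c},{a,b,c}} {{a,g},{a,d,g}}
  A1234: {{a,g},{a,d,g}}
  A1235: {{a,g},{a,d,g}}
  A1236: {{a,g},{a,d,g}}
  A1245: {{a,g},{a,d,g}}
  A1246: {{a,g},{a,d,g}}
  A1256: {{a,e},{a,e,f}} {{a,g},{a,d,g}}
  A1345: {{g},{a,g},{b,g},{d,g},{a,d,g},{b,d,g}}
  A1346: {{a,g},{a,d,g}}
  A1356: {{a,g},{a,d,g}}
  A1456: {{a,g},{a,d,g}}
  A2345: {{a,g},{a,d,g}}
  A2346: {{a,g},{a,d,g}}
  A2356: {{a,d},{a,g},{a,d,g}}
  A2456: {{a,b},{a,c},{a,b,c}} {{a,g},{a,d,g}}
  A3456: {{a,g},{a,d,g}}
  A12345: {{a,g},{a,d,g}}
  A12346: {{a,g},{a,d,g}}
  A12356: {{a,g},{a,d,g}}
  A12456: {{a,g},{a,d,g}}
  A13456: {{a,g},{a,d,g}}
  A23456: {{a,g},{a,d,g}}
  A123456: {{a,g},{a,d,g}}
C dims 7,25,27,17; δ0: rk 6, SNF 1^6; δ1: rk 15, SNF 1^15; δ2: rk 12, SNF 1^12
Ȟ^0 = (7 − 6) − 0 = 1, so Ȟ^0 ≅ Z
Ȟ^1 = (25 − 15) − 6 = 4, so Ȟ^1 ≅ Z^4
Ȟ^2 = (27 − 12) − 15 = 0, so Ȟ^2 ≅ 0


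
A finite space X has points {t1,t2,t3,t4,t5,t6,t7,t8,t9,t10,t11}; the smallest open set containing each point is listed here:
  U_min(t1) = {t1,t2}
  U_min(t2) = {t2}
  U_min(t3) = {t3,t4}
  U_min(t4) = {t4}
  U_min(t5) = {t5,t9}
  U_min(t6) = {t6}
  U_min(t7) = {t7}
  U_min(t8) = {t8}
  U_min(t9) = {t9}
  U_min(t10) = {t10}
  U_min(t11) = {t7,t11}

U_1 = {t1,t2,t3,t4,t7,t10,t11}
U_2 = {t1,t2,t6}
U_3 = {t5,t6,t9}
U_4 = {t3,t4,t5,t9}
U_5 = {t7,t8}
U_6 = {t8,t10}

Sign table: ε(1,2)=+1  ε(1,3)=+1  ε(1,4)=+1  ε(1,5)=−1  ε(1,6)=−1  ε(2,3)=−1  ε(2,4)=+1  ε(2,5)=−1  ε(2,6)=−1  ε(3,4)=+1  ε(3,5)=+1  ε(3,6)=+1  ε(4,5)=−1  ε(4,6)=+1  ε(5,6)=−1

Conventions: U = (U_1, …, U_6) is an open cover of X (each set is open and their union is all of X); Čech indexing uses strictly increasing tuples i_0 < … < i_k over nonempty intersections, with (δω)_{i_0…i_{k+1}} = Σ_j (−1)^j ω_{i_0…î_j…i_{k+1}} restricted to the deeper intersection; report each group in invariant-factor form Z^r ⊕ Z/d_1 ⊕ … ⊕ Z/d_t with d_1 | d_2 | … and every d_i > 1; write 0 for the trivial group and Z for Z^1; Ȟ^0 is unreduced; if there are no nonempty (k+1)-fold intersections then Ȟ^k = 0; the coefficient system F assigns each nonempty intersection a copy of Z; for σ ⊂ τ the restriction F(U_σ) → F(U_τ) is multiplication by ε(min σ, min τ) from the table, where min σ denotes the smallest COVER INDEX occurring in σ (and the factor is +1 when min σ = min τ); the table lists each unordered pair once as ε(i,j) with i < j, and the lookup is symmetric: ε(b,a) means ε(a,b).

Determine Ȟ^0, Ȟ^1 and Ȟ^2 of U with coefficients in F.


nonempty overlaps:
  U12={t1,t2} U14={t3,t4} U15={t7} U16={t10} U23={t6} U34={t5,t9} U56={t8}
C dims 6,7; δ0: rk 6, SNF 1^5·2
degree 0: 6−6−0 = 0 → Ȟ^0 ≅ 0
degree 1: 7−0−6 = 1 plus torsion [2] → Ȟ^1 ≅ Z ⊕ Z/2
degree 2: 0−0−0 = 0 → Ȟ^2 ≅ 0

Ȟ^0 = 0; Ȟ^1 = Z ⊕ Z/2; Ȟ^2 = 0


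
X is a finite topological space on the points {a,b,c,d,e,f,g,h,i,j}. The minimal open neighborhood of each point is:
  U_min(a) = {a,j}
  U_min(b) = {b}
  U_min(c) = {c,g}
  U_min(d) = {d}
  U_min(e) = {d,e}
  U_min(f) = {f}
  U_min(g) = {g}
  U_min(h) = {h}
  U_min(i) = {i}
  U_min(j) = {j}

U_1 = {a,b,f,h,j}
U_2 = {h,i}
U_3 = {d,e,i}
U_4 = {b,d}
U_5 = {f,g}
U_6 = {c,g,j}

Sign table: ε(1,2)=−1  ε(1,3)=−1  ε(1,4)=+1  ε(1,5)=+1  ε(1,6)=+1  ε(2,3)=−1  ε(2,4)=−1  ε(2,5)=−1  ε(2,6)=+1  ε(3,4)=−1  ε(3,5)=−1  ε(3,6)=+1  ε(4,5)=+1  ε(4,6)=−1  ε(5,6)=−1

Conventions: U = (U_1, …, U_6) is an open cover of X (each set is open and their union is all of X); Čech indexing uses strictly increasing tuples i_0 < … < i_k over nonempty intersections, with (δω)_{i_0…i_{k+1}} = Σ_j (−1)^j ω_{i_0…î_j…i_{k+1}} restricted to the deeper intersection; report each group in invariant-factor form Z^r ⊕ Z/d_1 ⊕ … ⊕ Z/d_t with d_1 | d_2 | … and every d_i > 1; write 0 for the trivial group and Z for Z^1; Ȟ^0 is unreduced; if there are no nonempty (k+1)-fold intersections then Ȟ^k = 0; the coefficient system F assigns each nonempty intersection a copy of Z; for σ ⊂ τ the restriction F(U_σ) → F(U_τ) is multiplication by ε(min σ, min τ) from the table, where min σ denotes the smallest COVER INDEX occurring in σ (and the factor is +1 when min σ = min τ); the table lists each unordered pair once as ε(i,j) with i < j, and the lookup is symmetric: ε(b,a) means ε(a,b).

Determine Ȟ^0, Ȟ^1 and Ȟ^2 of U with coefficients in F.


nonempty intersections:
  U12={h} U14={b} U15={f} U16={j} U23={i} U34={d} U56={g}
C dims 6,7; δ0: rk 6, SNF 1^5·2
Ȟ^0: (6−6)−0=0 ⇒ 0
Ȟ^1: (7−0)−6=1 plus torsion [2] ⇒ Z ⊕ Z/2
Ȟ^2: (0−0)−0=0 ⇒ 0

Ȟ^0 = 0,  Ȟ^1 = Z ⊕ Z/2,  Ȟ^2 = 0


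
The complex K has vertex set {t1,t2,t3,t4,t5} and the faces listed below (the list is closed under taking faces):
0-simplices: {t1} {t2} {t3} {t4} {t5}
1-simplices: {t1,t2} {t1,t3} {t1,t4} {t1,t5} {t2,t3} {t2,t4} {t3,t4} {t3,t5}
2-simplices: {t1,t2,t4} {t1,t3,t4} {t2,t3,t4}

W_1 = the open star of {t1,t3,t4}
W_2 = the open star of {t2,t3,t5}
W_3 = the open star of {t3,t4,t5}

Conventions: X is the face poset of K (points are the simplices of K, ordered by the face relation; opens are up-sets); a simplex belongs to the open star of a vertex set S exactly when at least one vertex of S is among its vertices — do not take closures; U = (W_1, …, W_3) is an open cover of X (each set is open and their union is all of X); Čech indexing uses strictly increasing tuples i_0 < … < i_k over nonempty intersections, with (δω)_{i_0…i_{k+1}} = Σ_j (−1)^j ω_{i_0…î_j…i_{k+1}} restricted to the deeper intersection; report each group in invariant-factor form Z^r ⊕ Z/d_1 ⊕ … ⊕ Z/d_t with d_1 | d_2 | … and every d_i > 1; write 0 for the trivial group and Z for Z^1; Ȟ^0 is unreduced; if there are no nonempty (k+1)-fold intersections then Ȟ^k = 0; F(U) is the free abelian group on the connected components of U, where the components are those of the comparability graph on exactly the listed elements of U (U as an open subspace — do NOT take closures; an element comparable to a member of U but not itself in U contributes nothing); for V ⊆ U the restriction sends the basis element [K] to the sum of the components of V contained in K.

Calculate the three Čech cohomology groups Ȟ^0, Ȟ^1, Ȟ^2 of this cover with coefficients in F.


Ȟ^0(U;F) ≅ Z; Ȟ^1(U;F) ≅ Z; Ȟ^2(U;F) ≅ 0

nerve of the cover:
  W1={{t1},{t3},{t4},{t1,t2},{t1,t3},{t1,t4},{t1,t5},{t2,t3},{t2,t4},{t3,t4},{t3,t5},{t1,t2,t4},{t1,t3,t4},{t2,t3,t4}} W2={{t2},{t3},{t5},{t1,t2},{t1,t3},{t1,t5},{t2,t3},{t2,t4},{t3,t4},{t3,t5},{t1,t2,t4},{t1,t3,t4},{t2,t3,t4}} W3={{t3},{t4},{t5},{t1,t3},{t1,t4},{t1,t5},{t2,t3},{t2,t4},{t3,t4},{t3,t5},{t1,t2,t4},{t1,t3,t4},{t2,t3,t4}}
  W12={{t3},{t1,t2},{t1,t3},{t1,t5},{t2,t3},{t2,t4},{t3,t4},{t3,t5},{t1,t2,t4},{t1,t3,t4},{t2,t3,t4}} W13={{t3},{t4},{t1,t3},{t1,t4},{t1,t5},{t2,t3},{t2,t4},{t3,t4},{t3,t5},{t1,t2,t4},{t1,t3,t4},{t2,t3,t4}} W23={{t3},{t5},{t1,t3},{t1,t5},{t2,t3},{t2,t4},{t3,t4},{t3,t5},{t1,t2,t4},{t1,t3,t4},{t2,t3,t4}}
  W123={{t3},{t1,t3},{t1,t5},{t2,t3},{t2,t4},{t3,t4},{t3,t5},{t1,t2,t4},{t1,t3,t4},{t2,t3,t4}}
components per intersection:
  W1: {{t1},{t3},{t4},{t1,t2},{t1,t3},{t1,t4},{t1,t5},{t2,t3},{t2,t4},{t3,t4},{t3,t5},{t1,t2,t4},{t1,t3,t4},{t2,t3,t4}}
  W2: {{t2},{t3},{t5},{t1,t2},{t1,t3},{t1,t5},{t2,t3},{t2,t4},{t3,t4},{t3,t5},{t1,t2,t4},{t1,t3,t4},{t2,t3,t4}}
  W3: {{t3},{t4},{t5},{t1,t3},{t1,t4},{t1,t5},{t2,t3},{t2,t4},{t3,t4},{t3,t5},{t1,t2,t4},{t1,t3,t4},{t2,t3,t4}}
  W12: {{t3},{t1,t2},{t1,t3},{t2,t3},{t2,t4},{t3,t4},{t3,t5},{t1,t2,t4},{t1,t3,t4},{t2,t3,t4}} {{t1,t5}}
  W13: {{t3},{t4},{t1,t3},{t1,t4},{t2,t3},{t2,t4},{t3,t4},{t3,t5},{t1,t2,t4},{t1,t3,t4},{t2,t3,t4}} {{t1,t5}}
  W23: {{t3},{t5},{t1,t3},{t1,t5},{t2,t3},{t2,t4},{t3,t4},{t3,t5},{t1,t2,t4},{t1,t3,t4},{t2,t3,t4}}
  W123: {{t3},{t1,t3},{t2,t3},{t2,t4},{t3,t4},{t3,t5},{t1,t2,t4},{t1,t3,t4},{t2,t3,t4}} {{t1,t5}}
C dims 3,5,2; δ0: rk 2, SNF 1^2; δ1: rk 2, SNF 1^2
Ȟ^0 = (3 − 2) − 0 = 1, so Ȟ^0 ≅ Z
Ȟ^1 = (5 − 2) − 2 = 1, so Ȟ^1 ≅ Z
Ȟ^2 = (2 − 0) − 2 = 0, so Ȟ^2 ≅ 0


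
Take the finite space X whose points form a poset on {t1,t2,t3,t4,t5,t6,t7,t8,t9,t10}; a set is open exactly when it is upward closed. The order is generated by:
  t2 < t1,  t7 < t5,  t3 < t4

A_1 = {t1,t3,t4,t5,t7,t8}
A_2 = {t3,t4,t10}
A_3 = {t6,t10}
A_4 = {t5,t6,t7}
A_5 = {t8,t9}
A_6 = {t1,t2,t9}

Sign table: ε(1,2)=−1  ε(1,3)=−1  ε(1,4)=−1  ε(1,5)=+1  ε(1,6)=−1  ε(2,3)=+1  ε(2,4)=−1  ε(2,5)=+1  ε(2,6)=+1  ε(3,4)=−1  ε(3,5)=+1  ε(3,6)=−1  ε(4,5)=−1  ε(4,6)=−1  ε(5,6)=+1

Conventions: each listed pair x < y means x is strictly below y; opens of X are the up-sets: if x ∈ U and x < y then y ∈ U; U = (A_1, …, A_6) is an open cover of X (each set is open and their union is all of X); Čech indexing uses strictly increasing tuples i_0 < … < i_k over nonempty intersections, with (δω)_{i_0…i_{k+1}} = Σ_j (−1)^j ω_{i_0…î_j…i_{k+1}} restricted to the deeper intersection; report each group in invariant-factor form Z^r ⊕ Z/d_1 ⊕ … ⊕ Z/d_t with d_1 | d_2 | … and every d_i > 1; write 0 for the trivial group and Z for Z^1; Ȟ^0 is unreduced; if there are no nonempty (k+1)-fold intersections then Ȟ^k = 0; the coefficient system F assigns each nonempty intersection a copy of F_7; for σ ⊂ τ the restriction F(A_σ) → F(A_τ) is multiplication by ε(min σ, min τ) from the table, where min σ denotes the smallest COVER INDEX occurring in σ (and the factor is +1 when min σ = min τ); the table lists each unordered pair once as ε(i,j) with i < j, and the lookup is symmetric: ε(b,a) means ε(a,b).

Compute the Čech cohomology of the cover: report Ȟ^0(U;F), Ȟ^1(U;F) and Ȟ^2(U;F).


Ȟ^0(U;F) ≅ 0, Ȟ^1(U;F) ≅ Z/7 and Ȟ^2(U;F) ≅ 0

intersection data:
  A12={t3,t4} A14={t5,t7} A15={t8} A16={t1} A23={t10} A34={t6} A56={t9}
C dims 6,7; δ0: rk_F7 6
Ȟ^0 = (6 − 6) − 0 = 0, so Ȟ^0 ≅ 0
Ȟ^1 = (7 − 0) − 6 = 1, so Ȟ^1 ≅ Z/7
Ȟ^2 = (0 − 0) − 0 = 0, so Ȟ^2 ≅ 0


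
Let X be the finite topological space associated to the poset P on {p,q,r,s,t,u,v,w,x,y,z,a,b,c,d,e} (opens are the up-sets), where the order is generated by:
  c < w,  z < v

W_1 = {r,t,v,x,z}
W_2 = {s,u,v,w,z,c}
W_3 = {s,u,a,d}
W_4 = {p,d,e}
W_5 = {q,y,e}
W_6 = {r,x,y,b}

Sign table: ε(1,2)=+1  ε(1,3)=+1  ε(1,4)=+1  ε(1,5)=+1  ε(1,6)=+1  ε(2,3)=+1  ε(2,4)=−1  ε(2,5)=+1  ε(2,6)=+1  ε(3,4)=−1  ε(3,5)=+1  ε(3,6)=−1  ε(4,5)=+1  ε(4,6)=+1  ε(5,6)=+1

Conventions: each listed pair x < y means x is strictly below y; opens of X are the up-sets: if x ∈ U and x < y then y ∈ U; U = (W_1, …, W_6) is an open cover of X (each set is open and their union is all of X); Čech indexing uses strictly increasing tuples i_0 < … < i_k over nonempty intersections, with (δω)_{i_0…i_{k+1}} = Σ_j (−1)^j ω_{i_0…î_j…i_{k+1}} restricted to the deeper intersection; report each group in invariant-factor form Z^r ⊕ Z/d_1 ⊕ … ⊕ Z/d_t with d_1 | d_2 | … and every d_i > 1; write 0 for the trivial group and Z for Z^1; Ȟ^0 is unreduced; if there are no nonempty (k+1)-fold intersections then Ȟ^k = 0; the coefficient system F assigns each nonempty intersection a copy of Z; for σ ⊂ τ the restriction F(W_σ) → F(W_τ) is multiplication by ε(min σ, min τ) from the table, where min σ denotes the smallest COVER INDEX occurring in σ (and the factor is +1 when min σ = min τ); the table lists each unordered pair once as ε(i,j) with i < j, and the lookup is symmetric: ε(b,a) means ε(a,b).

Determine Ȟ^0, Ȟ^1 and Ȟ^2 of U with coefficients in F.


Ȟ^0 = 0; Ȟ^1 = Z/2; Ȟ^2 = 0

nonempty intersections:
  W12={v,z} W16={r,x} W23={s,u} W34={d} W45={e} W56={y}
C dims 6,6; δ0: rk 6, SNF 1^5·2
Ȟ^0: (6−6)−0=0 ⇒ 0
Ȟ^1: (6−0)−6=0 plus torsion [2] ⇒ Z/2
Ȟ^2: (0−0)−0=0 ⇒ 0


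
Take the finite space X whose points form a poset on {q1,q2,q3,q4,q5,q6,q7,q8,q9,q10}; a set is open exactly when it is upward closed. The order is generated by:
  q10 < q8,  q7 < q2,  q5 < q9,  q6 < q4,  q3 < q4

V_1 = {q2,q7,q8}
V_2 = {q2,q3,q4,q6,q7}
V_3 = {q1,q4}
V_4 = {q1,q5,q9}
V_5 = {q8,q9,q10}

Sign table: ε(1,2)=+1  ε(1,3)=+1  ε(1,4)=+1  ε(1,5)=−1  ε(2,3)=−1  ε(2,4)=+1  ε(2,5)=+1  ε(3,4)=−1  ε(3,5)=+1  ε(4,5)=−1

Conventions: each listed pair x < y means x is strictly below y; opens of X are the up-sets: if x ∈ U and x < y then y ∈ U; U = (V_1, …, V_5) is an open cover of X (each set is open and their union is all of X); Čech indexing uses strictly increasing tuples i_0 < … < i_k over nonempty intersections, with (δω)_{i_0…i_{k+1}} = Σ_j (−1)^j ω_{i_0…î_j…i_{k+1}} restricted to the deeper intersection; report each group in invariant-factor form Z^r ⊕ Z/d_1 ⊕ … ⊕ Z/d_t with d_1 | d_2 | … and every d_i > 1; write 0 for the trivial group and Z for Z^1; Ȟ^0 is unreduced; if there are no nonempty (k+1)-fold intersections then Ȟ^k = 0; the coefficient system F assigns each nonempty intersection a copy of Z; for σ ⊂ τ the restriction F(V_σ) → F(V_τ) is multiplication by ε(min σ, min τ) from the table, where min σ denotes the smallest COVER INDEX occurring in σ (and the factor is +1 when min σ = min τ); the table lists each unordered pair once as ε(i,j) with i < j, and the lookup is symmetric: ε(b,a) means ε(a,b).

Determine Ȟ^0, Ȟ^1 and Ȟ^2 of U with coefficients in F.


nerve simplices:
  V12={q2,q7} V15={q8} V23={q4} V34={q1} V45={q9}
C dims 5,5; δ0: rk 4, SNF 1^4
degree 0: 5−4−0 = 1 → Ȟ^0 ≅ Z
degree 1: 5−0−4 = 1 → Ȟ^1 ≅ Z
degree 2: 0−0−0 = 0 → Ȟ^2 ≅ 0

Ȟ^0 = Z; Ȟ^1 = Z; Ȟ^2 = 0


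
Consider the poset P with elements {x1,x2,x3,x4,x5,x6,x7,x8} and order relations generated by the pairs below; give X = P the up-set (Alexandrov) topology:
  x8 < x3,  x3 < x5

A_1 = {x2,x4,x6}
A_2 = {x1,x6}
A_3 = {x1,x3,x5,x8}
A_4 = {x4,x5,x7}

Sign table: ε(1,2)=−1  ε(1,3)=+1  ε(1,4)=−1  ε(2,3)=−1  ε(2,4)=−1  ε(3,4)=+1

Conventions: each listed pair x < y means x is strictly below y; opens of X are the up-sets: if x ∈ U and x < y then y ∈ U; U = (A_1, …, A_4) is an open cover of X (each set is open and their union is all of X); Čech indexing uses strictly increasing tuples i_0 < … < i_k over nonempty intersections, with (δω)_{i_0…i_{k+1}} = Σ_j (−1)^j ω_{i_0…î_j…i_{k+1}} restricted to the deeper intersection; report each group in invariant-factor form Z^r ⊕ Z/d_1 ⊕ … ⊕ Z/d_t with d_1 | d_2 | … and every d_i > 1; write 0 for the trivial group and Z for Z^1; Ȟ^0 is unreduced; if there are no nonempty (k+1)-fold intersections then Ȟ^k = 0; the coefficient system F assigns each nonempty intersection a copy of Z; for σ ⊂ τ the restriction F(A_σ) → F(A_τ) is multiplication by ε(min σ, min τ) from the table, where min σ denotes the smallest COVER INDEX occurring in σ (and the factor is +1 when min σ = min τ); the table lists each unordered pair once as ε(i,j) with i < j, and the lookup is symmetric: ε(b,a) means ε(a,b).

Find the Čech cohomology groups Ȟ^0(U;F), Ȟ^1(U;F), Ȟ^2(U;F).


Ȟ^0(U;F) ≅ 0; Ȟ^1(U;F) ≅ Z/2; Ȟ^2(U;F) ≅ 0

nonempty overlaps:
  A12={x6} A14={x4} A23={x1} A34={x5}
C dims 4,4; δ0: rk 4, SNF 1^3·2
degree 0: 4−4−0 = 0 → Ȟ^0 ≅ 0
degree 1: 4−0−4 = 0 plus torsion [2] → Ȟ^1 ≅ Z/2
degree 2: 0−0−0 = 0 → Ȟ^2 ≅ 0


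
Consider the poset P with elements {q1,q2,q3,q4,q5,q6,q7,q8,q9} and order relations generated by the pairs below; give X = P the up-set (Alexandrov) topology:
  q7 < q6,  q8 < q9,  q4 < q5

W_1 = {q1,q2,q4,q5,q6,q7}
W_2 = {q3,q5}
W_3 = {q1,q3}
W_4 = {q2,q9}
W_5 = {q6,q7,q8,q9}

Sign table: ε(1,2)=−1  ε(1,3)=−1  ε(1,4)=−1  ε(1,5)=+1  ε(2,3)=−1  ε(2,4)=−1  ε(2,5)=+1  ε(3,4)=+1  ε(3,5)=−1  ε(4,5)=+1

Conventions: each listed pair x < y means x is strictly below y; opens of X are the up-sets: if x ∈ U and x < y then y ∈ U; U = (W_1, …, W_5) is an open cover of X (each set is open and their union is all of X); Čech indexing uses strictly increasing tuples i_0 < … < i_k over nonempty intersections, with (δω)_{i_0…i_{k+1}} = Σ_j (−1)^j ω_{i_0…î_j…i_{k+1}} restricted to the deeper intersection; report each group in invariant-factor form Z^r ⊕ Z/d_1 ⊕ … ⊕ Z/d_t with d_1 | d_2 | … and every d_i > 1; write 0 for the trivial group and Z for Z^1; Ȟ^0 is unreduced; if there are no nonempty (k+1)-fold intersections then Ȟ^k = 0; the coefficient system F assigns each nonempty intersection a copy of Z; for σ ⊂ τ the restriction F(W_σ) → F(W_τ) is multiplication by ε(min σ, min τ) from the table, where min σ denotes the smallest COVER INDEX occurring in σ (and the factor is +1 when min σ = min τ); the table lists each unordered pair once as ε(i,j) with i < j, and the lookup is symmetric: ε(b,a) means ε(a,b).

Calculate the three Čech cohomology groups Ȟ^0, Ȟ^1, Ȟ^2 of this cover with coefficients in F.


nerve simplices:
  W12={q5} W13={q1} W14={q2} W15={q6,q7} W23={q3} W45={q9}
C dims 5,6; δ0: rk 5, SNF 1^4·2
degree 0: 5−5−0 = 0 → Ȟ^0 ≅ 0
degree 1: 6−0−5 = 1 plus torsion [2] → Ȟ^1 ≅ Z ⊕ Z/2
degree 2: 0−0−0 = 0 → Ȟ^2 ≅ 0

Ȟ^0(U;F) ≅ 0; Ȟ^1(U;F) ≅ Z ⊕ Z/2; Ȟ^2(U;F) ≅ 0


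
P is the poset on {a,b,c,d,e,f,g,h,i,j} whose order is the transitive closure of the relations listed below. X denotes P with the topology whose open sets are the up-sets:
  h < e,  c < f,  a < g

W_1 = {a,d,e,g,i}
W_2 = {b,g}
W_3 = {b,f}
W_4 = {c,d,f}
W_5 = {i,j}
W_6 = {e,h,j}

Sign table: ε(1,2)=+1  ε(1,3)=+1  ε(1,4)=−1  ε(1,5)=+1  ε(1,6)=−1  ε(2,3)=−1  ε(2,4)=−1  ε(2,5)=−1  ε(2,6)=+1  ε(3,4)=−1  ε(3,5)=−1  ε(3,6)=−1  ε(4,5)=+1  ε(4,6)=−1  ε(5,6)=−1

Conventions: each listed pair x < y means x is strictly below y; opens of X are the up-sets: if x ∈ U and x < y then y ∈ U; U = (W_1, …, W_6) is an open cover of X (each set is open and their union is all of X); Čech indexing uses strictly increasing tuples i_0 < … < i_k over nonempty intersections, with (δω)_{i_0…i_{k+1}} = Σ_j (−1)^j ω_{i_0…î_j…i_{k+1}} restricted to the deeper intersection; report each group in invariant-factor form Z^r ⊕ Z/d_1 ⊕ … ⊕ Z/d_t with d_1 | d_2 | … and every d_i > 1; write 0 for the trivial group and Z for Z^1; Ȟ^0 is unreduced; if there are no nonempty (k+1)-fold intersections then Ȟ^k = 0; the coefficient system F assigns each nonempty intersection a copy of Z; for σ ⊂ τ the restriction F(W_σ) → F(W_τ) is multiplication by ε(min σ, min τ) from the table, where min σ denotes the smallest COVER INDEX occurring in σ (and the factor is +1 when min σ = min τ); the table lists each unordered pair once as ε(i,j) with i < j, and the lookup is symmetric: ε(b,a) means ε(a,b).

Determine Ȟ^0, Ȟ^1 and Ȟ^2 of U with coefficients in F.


Ȟ^0 ≅ 0, Ȟ^1 ≅ Z ⊕ Z/2, Ȟ^2 ≅ 0

intersection data:
  W12={g} W14={d} W15={i} W16={e} W23={b} W34={f} W56={j}
C dims 6,7; δ0: rk 6, SNF 1^5·2
Ȟ^0 = (6 − 6) − 0 = 0, so Ȟ^0 ≅ 0
Ȟ^1 = (7 − 0) − 6 = 1 plus torsion [2], so Ȟ^1 ≅ Z ⊕ Z/2
Ȟ^2 = (0 − 0) − 0 = 0, so Ȟ^2 ≅ 0


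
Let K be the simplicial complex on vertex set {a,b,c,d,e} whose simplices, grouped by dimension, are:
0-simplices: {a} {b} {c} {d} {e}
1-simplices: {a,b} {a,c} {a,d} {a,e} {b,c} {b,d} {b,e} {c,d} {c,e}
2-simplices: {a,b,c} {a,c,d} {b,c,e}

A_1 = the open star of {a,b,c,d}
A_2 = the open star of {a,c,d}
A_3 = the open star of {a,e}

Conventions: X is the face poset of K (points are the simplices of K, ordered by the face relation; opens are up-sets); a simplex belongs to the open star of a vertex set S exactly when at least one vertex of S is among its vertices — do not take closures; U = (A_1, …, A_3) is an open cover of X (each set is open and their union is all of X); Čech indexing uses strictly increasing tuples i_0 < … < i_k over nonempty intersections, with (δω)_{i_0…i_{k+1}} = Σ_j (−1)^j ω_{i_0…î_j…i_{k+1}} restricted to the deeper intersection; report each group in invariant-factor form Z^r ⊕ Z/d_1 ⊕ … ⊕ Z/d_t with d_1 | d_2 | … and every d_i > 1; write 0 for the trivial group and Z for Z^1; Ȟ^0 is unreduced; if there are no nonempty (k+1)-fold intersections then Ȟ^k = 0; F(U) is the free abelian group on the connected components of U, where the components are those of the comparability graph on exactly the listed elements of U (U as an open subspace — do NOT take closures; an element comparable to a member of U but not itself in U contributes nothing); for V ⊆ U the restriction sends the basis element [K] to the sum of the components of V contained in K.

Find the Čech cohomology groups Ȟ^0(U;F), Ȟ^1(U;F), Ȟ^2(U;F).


intersection data:
  A1={{a},{b},{c},{d},{a,b},{a,c},{a,d},{a,e},{b,c},{b,d},{b,e},{c,d},{c,e},{a,b,c},{a,c,d},{b,c,e}} A2={{a},{c},{d},{a,b},{a,c},{a,d},{a,e},{b,c},{b,d},{c,d},{c,e},{a,b,c},{a,c,d},{b,c,e}} A3={{a},{e},{a,b},{a,c},{a,d},{a,e},{b,e},{c,e},{a,b,c},{a,c,d},{b,c,e}}
  A12={{a},{c},{d},{a,b},{a,c},{a,d},{a,e},{b,c},{b,d},{c,d},{c,e},{a,b,c},{a,c,d},{b,c,e}} A13={{a},{a,b},{a,c},{a,d},{a,e},{b,e},{c,e},{a,b,c},{a,c,d},{b,c,e}} A23={{a},{a,b},{a,c},{a,d},{a,e},{c,e},{a,b,c},{a,c,d},{b,c,e}}
  A123={{a},{a,b},{a,c},{a,d},{a,e},{c,e},{a,b,c},{a,c,d},{b,c,e}}
components per intersection:
  A1: {{a},{b},{c},{d},{a,b},{a,c},{a,d},{a,e},{b,c},{b,d},{b,e},{c,d},{c,e},{a,b,c},{a,c,d},{b,c,e}}
  A2: {{a},{c},{d},{a,b},{a,c},{a,d},{a,e},{b,c},{b,d},{c,d},{c,e},{a,b,c},{a,c,d},{b,c,e}}
  A3: {{a},{e},{a,b},{a,c},{a,d},{a,e},{b,e},{c,e},{a,b,c},{a,c,d},{b,c,e}}
  A12: {{a},{c},{d},{a,b},{a,c},{a,d},{a,e},{b,c},{b,d},{c,d},{c,e},{a,b,c},{a,c,d},{b,c,e}}
  A13: {{a},{a,b},{a,c},{a,d},{a,e},{a,b,c},{a,c,d}} {{b,e},{c,e},{b,c,e}}
  A23: {{a},{a,b},{a,c},{a,d},{a,e},{a,b,c},{a,c,d}} {{c,e},{b,c,e}}
  A123: {{a},{a,b},{a,c},{a,d},{a,e},{a,b,c},{a,c,d}} {{c,e},{b,c,e}}
C dims 3,5,2; δ0: rk 2, SNF 1^2; δ1: rk 2, SNF 1^2
Ȟ^0 = (3 − 2) − 0 = 1, so Ȟ^0 ≅ Z
Ȟ^1 = (5 − 2) − 2 = 1, so Ȟ^1 ≅ Z
Ȟ^2 = (2 − 0) − 2 = 0, so Ȟ^2 ≅ 0

Ȟ^0 = Z, Ȟ^1 = Z, Ȟ^2 = 0


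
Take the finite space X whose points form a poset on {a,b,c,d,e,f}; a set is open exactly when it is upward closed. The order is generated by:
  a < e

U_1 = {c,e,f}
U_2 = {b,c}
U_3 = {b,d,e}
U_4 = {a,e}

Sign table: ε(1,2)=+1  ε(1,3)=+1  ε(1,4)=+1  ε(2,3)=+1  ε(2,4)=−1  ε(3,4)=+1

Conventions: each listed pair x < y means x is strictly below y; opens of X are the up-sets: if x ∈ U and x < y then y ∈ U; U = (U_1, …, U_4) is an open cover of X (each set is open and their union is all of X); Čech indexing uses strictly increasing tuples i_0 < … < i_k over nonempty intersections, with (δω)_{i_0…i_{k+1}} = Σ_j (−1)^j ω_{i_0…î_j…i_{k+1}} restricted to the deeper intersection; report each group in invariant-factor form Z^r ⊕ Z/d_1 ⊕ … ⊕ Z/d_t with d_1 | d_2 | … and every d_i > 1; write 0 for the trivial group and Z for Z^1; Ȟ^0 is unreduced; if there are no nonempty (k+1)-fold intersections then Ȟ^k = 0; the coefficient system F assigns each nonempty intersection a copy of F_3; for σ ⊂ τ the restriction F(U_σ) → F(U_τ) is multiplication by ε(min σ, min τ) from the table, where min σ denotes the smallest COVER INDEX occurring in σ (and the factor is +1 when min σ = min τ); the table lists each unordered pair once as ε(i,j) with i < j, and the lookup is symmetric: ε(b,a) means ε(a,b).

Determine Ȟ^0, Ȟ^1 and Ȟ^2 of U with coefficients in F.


Ȟ^0 ≅ Z/3, Ȟ^1 ≅ Z/3, Ȟ^2 ≅ 0

intersection data:
  U12={c} U13={e} U14={e} U23={b} U34={e}
  U134={e}
C dims 4,5,1; δ0: rk_F3 3; δ1: rk_F3 1
Ȟ^0 = (4 − 3) − 0 = 1, so Ȟ^0 ≅ Z/3
Ȟ^1 = (5 − 1) − 3 = 1, so Ȟ^1 ≅ Z/3
Ȟ^2 = (1 − 0) − 1 = 0, so Ȟ^2 ≅ 0


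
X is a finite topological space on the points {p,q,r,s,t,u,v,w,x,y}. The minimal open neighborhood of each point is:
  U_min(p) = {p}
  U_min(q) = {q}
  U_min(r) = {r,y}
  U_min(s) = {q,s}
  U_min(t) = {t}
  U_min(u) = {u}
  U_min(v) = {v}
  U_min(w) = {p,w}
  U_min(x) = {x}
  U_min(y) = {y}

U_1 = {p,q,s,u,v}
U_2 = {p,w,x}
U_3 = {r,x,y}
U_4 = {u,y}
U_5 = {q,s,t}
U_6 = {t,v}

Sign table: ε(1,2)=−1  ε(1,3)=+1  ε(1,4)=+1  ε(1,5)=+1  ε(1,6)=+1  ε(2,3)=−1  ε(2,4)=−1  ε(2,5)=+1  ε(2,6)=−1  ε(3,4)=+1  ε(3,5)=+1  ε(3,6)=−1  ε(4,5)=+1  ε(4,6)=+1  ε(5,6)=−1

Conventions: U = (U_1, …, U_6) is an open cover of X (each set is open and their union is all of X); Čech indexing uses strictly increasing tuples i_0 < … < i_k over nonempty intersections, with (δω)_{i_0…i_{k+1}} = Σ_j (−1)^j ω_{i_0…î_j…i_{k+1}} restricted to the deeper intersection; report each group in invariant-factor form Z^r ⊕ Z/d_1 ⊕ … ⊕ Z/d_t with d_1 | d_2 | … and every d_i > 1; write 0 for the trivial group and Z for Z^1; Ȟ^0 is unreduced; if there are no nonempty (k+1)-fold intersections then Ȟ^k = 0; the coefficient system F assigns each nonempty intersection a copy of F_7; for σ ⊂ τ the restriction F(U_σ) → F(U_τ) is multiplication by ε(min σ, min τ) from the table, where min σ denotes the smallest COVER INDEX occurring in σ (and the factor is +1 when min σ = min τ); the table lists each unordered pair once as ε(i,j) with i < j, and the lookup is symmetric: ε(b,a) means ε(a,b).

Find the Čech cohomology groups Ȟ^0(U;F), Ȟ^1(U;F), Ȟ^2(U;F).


intersection data:
  U12={p} U14={u} U15={q,s} U16={v} U23={x} U34={y} U56={t}
C dims 6,7; δ0: rk_F7 6
Ȟ^0 = (6 − 6) − 0 = 0, so Ȟ^0 ≅ 0
Ȟ^1 = (7 − 0) − 6 = 1, so Ȟ^1 ≅ Z/7
Ȟ^2 = (0 − 0) − 0 = 0, so Ȟ^2 ≅ 0

Ȟ^0(U;F) ≅ 0, Ȟ^1(U;F) ≅ Z/7 and Ȟ^2(U;F) ≅ 0


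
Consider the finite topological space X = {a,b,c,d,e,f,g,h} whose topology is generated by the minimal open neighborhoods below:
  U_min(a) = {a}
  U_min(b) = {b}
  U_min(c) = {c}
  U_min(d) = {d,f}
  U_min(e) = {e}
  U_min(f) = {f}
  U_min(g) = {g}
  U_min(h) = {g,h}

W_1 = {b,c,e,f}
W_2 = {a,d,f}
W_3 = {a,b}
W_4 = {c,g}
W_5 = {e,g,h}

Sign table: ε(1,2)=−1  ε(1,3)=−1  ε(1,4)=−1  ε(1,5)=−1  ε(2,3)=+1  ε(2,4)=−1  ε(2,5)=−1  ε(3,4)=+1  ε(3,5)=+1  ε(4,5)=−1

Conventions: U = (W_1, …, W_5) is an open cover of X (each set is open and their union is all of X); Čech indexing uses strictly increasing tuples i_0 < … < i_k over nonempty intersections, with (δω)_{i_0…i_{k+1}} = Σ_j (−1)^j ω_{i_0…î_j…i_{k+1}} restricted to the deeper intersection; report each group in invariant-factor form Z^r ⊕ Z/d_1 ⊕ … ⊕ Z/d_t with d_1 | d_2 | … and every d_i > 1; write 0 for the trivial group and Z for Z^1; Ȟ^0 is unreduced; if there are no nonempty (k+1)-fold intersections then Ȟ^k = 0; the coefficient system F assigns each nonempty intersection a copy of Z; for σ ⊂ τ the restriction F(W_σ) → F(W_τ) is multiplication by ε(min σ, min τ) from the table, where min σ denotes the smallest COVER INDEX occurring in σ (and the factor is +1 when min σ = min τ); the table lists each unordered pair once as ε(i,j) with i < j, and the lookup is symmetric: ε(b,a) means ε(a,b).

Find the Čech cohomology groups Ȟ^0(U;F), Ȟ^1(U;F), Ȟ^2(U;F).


nonempty intersections:
  W12={f} W13={b} W14={c} W15={e} W23={a} W45={g}
C dims 5,6; δ0: rk 5, SNF 1^4·2
Ȟ^0: (5−5)−0=0 ⇒ 0
Ȟ^1: (6−0)−5=1 plus torsion [2] ⇒ Z ⊕ Z/2
Ȟ^2: (0−0)−0=0 ⇒ 0

Ȟ^0(U;F) ≅ 0, Ȟ^1(U;F) ≅ Z ⊕ Z/2, Ȟ^2(U;F) ≅ 0


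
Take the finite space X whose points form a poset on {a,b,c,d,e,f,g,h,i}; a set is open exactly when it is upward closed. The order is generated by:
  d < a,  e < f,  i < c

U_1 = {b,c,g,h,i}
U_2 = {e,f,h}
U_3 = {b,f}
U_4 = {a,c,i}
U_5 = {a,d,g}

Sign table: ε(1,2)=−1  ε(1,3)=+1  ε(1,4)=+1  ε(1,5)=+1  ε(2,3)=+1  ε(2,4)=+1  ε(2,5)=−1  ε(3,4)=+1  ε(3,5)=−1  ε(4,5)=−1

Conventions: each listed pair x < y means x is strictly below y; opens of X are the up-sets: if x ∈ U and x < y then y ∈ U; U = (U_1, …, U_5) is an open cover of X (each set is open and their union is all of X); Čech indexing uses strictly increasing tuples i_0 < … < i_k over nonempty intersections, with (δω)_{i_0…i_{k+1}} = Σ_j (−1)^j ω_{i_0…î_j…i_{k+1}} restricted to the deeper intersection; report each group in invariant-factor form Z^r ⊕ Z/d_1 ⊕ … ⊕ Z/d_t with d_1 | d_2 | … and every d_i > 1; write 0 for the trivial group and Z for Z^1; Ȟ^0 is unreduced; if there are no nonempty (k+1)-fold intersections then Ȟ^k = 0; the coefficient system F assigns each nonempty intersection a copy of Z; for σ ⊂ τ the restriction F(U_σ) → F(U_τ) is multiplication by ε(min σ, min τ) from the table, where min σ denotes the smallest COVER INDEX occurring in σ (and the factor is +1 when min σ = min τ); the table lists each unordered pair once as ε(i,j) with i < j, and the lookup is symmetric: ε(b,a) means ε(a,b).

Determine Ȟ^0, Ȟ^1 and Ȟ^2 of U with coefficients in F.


Ȟ^0 ≅ 0; Ȟ^1 ≅ Z ⊕ Z/2; Ȟ^2 ≅ 0

nonempty overlaps:
  U12={h} U13={b} U14={c,i} U15={g} U23={f} U45={a}
C dims 5,6; δ0: rk 5, SNF 1^4·2
degree 0: 5−5−0 = 0 → Ȟ^0 ≅ 0
degree 1: 6−0−5 = 1 plus torsion [2] → Ȟ^1 ≅ Z ⊕ Z/2
degree 2: 0−0−0 = 0 → Ȟ^2 ≅ 0


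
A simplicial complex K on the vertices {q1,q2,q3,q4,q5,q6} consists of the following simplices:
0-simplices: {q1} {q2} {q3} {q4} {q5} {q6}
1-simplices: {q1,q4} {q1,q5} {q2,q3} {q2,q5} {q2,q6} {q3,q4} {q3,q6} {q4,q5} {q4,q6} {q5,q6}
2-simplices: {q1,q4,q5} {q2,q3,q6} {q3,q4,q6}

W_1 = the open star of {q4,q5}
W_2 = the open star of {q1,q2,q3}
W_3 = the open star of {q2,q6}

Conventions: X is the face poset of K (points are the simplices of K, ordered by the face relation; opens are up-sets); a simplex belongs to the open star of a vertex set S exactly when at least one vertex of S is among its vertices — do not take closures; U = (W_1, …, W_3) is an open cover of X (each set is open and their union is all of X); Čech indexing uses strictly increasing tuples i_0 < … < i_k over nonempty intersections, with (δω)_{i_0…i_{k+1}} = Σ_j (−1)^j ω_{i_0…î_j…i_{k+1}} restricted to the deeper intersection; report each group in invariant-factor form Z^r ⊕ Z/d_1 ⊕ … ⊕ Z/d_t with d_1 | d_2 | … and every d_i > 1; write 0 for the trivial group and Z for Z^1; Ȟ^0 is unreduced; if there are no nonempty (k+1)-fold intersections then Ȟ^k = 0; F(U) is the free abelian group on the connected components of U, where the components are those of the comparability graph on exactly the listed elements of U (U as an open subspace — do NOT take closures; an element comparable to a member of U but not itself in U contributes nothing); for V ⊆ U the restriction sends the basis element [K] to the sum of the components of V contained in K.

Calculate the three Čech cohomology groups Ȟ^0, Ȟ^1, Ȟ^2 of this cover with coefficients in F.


Ȟ^0(U;F) ≅ Z; Ȟ^1(U;F) ≅ Z^2; Ȟ^2(U;F) ≅ 0

nonempty overlaps:
  W1={{q4},{q5},{q1,q4},{q1,q5},{q2,q5},{q3,q4},{q4,q5},{q4,q6},{q5,q6},{q1,q4,q5},{q3,q4,q6}} W2={{q1},{q2},{q3},{q1,q4},{q1,q5},{q2,q3},{q2,q5},{q2,q6},{q3,q4},{q3,q6},{q1,q4,q5},{q2,q3,q6},{q3,q4,q6}} W3={{q2},{q6},{q2,q3},{q2,q5},{q2,q6},{q3,q6},{q4,q6},{q5,q6},{q2,q3,q6},{q3,q4,q6}}
  W12={{q1,q4},{q1,q5},{q2,q5},{q3,q4},{q1,q4,q5},{q3,q4,q6}} W13={{q2,q5},{q4,q6},{q5,q6},{q3,q4,q6}} W23={{q2},{q2,q3},{q2,q5},{q2,q6},{q3,q6},{q2,q3,q6},{q3,q4,q6}}
  W123={{q2,q5},{q3,q4,q6}}
components per intersection:
  W1: {{q4},{q5},{q1,q4},{q1,q5},{q2,q5},{q3,q4},{q4,q5},{q4,q6},{q5,q6},{q1,q4,q5},{q3,q4,q6}}
  W2: {{q1},{q1,q4},{q1,q5},{q1,q4,q5}} {{q2},{q3},{q2,q3},{q2,q5},{q2,q6},{q3,q4},{q3,q6},{q2,q3,q6},{q3,q4,q6}}
  W3: {{q2},{q6},{q2,q3},{q2,q5},{q2,q6},{q3,q6},{q4,q6},{q5,q6},{q2,q3,q6},{q3,q4,q6}}
  W12: {{q1,q4},{q1,q5},{q1,q4,q5}} {{q2,q5}} {{q3,q4},{q3,q4,q6}}
  W13: {{q2,q5}} {{q4,q6},{q3,q4,q6}} {{q5,q6}}
  W23: {{q2},{q2,q3},{q2,q5},{q2,q6},{q3,q6},{q2,q3,q6},{q3,q4,q6}}
  W123: {{q2,q5}} {{q3,q4,q6}}
C dims 4,7,2; δ0: rk 3, SNF 1^3; δ1: rk 2, SNF 1^2
degree 0: 4−3−0 = 1 → Ȟ^0 ≅ Z
degree 1: 7−2−3 = 2 → Ȟ^1 ≅ Z^2
degree 2: 2−0−2 = 0 → Ȟ^2 ≅ 0


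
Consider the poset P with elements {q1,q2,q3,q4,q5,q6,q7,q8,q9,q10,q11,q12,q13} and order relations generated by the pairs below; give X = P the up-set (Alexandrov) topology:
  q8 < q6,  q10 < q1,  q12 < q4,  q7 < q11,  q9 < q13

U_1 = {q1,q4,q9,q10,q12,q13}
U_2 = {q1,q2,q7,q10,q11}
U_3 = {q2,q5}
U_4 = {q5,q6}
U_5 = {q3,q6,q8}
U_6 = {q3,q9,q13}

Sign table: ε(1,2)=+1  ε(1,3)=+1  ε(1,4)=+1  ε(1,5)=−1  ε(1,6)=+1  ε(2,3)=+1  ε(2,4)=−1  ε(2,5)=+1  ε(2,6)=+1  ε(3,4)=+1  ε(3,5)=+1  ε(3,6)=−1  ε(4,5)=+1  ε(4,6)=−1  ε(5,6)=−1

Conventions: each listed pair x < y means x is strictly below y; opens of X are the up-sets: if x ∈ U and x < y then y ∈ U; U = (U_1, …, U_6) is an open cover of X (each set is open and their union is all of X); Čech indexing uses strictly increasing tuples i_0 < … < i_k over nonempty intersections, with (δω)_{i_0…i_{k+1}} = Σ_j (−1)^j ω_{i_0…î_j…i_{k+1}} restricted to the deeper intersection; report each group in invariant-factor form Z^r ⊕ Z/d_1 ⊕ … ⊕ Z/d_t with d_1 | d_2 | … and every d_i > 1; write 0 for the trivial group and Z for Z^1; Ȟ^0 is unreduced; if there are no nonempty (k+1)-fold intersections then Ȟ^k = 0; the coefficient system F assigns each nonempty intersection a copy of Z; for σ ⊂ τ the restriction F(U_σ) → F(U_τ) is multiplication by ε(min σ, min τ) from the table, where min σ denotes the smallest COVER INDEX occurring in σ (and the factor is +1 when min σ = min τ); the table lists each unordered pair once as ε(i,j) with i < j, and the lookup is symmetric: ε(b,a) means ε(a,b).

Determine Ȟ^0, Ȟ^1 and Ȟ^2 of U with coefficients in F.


Ȟ^0(U;F) ≅ 0; Ȟ^1(U;F) ≅ Z/2; Ȟ^2(U;F) ≅ 0

nonempty intersections:
  U12={q1,q10} U16={q9,q13} U23={q2} U34={q5} U45={q6} U56={q3}
C dims 6,6; δ0: rk 6, SNF 1^5·2
Ȟ^0: (6−6)−0=0 ⇒ 0
Ȟ^1: (6−0)−6=0 plus torsion [2] ⇒ Z/2
Ȟ^2: (0−0)−0=0 ⇒ 0
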